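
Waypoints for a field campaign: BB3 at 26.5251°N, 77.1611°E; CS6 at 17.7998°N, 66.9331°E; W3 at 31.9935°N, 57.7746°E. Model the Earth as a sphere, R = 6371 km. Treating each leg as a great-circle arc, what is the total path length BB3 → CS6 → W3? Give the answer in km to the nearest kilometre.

3257 km

BB3→CS6: c = 0.224573 rad, d = 1430.75 km
CS6→W3: c = 0.286715 rad, d = 1826.66 km
Total = 1430.75 + 1826.66 = 3257.42 km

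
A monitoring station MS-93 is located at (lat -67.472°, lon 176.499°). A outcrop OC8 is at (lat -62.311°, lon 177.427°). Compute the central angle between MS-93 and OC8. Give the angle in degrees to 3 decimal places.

5.176°

Δφ = 5.1610°,  Δλ = 0.9280°
a = sin²(Δφ/2) + cos φ₁ cos φ₂ sin²(Δλ/2) = 0.002039
c = 2·arcsin(√a) = 0.090336 rad = 5.1759°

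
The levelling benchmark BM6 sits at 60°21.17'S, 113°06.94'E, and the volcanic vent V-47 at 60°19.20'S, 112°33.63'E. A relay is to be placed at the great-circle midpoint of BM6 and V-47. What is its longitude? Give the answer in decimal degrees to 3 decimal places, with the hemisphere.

112.838°E

BM6: φ = -60.35283°, λ = +113.11567°
V-47: φ = -60.32000°, λ = +112.56050°
Bx = cos φ₂ cos Δλ = 0.495132,  By = cos φ₂ sin Δλ = -0.004798
φₘ = atan2(sin φ₁ + sin φ₂, √((cos φ₁ + Bx)² + By²)) = -60.33671°
λₘ = λ₁ + atan2(By, cos φ₁ + Bx) = 112.83794°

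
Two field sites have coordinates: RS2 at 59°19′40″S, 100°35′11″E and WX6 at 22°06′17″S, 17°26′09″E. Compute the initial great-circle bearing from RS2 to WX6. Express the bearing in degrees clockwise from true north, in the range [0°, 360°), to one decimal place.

RS2: φ = -59.32778°, λ = +100.58639°
WX6: φ = -22.10472°, λ = +17.43583°
Δλ = -83.1506°
y = sin Δλ · cos φ₂ = -0.919885
x = cos φ₁ sin φ₂ − sin φ₁ cos φ₂ cos Δλ = -0.096924
θ = atan2(y, x) = -96.0148° → 263.9852° (mod 360°)

264.0°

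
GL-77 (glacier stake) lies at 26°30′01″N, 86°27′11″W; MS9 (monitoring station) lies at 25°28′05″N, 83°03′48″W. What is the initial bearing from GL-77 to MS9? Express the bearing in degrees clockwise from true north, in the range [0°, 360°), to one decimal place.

GL-77: φ = +26.50028°, λ = -86.45306°
MS9: φ = +25.46806°, λ = -83.06333°
Δλ = 3.3897°
y = sin Δλ · cos φ₂ = 0.053382
x = cos φ₁ sin φ₂ − sin φ₁ cos φ₂ cos Δλ = -0.017310
θ = atan2(y, x) = 107.9662° → 107.9662° (mod 360°)

108.0°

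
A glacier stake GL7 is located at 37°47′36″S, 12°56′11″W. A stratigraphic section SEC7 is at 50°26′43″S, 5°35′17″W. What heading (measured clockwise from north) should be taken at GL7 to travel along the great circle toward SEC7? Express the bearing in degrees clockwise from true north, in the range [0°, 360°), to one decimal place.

159.9°

GL7: φ = -37.79333°, λ = -12.93639°
SEC7: φ = -50.44528°, λ = -5.58806°
Δλ = 7.3483°
y = sin Δλ · cos φ₂ = 0.081449
x = cos φ₁ sin φ₂ − sin φ₁ cos φ₂ cos Δλ = -0.222233
θ = atan2(y, x) = 159.8719° → 159.8719° (mod 360°)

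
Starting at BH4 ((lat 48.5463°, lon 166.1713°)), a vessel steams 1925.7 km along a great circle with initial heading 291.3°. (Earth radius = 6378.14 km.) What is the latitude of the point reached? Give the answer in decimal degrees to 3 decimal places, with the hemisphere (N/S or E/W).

51.915°N

δ = d/R = 1925.7/6378.14 = 0.301922 rad
φ₂ = arcsin(sin φ₁ cos δ + cos φ₁ sin δ cos θ)
   = arcsin(0.74949·0.95477 + 0.66201·0.29736·0.36325) = 51.91499°
λ₂ = λ₁ + atan2(sin θ sin δ cos φ₁, cos δ − sin φ₁ sin φ₂) = 139.48271°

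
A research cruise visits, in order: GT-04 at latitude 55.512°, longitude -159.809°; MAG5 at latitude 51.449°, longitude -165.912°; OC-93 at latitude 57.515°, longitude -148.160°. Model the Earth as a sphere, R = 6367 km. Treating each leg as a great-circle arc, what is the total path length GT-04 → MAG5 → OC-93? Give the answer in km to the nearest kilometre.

1929 km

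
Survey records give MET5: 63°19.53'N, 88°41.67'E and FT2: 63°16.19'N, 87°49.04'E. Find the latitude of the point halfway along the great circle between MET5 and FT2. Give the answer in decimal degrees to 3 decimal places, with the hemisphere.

MET5: φ = +63.32550°, λ = +88.69450°
FT2: φ = +63.26983°, λ = +87.81733°
Bx = cos φ₂ cos Δλ = 0.449737,  By = cos φ₂ sin Δλ = -0.006886
φₘ = atan2(sin φ₁ + sin φ₂, √((cos φ₁ + Bx)² + By²)) = 63.29834°
λₘ = λ₁ + atan2(By, cos φ₁ + Bx) = 88.25549°

63.298°N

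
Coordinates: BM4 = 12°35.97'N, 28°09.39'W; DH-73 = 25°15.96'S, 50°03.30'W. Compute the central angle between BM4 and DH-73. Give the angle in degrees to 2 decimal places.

43.47°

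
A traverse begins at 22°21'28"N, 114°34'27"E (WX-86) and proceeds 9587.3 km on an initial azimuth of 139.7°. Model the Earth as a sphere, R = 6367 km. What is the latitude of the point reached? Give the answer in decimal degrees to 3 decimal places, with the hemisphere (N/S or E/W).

42.776°S

WX-86: φ = +22.35778°, λ = +114.57417°
δ = d/R = 9587.3/6367 = 1.505780 rad
φ₂ = arcsin(sin φ₁ cos δ + cos φ₁ sin δ cos θ)
   = arcsin(0.38039·0.06497 + 0.92483·0.99789·-0.76267) = -42.77582°
λ₂ = λ₁ + atan2(sin θ sin δ cos φ₁, cos δ − sin φ₁ sin φ₂) = 176.13261°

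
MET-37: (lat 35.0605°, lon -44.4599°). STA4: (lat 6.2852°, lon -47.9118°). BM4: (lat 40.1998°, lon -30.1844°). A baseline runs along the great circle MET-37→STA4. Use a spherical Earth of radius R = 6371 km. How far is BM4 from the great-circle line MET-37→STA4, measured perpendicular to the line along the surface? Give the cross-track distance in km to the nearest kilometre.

1115 km

δ₁₃ = central angle MET-37→BM4 = 0.216411 rad  (haversine)
θ₁₃ = bearing MET-37→BM4 = 61.297°,  θ₁₂ = bearing MET-37→STA4 = 187.102°
dₓₜ = R·arcsin(sin δ₁₃ · sin(θ₁₃ − θ₁₂)) = 6371·arcsin(0.21473·sin(-125.805°)) = -1115.165 km
|dₓₜ| = 1115.165 km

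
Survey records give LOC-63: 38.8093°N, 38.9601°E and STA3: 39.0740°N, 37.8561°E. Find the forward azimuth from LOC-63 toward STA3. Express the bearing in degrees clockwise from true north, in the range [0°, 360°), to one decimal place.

287.5°

Δλ = -1.1040°
y = sin Δλ · cos φ₂ = -0.014958
x = cos φ₁ sin φ₂ − sin φ₁ cos φ₂ cos Δλ = 0.004710
θ = atan2(y, x) = -72.5208° → 287.4792° (mod 360°)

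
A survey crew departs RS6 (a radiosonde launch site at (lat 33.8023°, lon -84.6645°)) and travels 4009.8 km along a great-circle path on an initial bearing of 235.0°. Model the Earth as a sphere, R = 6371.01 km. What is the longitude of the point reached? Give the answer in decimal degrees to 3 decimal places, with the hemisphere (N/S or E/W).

113.955°W

δ = d/R = 4009.8/6371.01 = 0.629382 rad
φ₂ = arcsin(sin φ₁ cos δ + cos φ₁ sin δ cos θ)
   = arcsin(0.55633·0.80839 + 0.83096·0.58865·-0.57358) = 9.73963°
λ₂ = λ₁ + atan2(sin θ sin δ cos φ₁, cos δ − sin φ₁ sin φ₂) = -113.95525°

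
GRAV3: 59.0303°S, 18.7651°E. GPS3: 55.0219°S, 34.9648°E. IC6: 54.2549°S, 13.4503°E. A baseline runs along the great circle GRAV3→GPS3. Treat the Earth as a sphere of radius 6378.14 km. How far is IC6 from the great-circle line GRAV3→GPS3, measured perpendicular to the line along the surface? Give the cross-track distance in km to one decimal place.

δ₁₃ = central angle GRAV3→IC6 = 0.097647 rad  (haversine)
θ₁₃ = bearing GRAV3→IC6 = 326.287°,  θ₁₂ = bearing GRAV3→GPS3 = 72.513°
dₓₜ = R·arcsin(sin δ₁₃ · sin(θ₁₃ − θ₁₂)) = 6378.14·arcsin(0.09749·sin(253.774°)) = -597.923 km
|dₓₜ| = 597.923 km

597.9 km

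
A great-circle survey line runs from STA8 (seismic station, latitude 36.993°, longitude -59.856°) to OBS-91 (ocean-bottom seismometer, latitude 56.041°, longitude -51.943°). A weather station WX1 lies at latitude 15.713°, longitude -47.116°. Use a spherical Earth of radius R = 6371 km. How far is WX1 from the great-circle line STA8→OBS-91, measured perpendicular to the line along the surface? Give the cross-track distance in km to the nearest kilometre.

1848 km

δ₁₃ = central angle STA8→WX1 = 0.420489 rad  (haversine)
θ₁₃ = bearing STA8→WX1 = 148.665°,  θ₁₂ = bearing STA8→OBS-91 = 13.135°
dₓₜ = R·arcsin(sin δ₁₃ · sin(θ₁₃ − θ₁₂)) = 6371·arcsin(0.40821·sin(135.530°)) = 1847.668 km
|dₓₜ| = 1847.668 km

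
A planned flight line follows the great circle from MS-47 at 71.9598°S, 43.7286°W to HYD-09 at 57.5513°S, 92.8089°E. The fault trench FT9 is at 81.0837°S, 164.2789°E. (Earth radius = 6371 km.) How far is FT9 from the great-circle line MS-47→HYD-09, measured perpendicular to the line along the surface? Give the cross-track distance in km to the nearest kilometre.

1827 km

δ₁₃ = central angle MS-47→FT9 = 0.457924 rad  (haversine)
θ₁₃ = bearing MS-47→FT9 = 189.476°,  θ₁₂ = bearing MS-47→HYD-09 = 149.701°
dₓₜ = R·arcsin(sin δ₁₃ · sin(θ₁₃ − θ₁₂)) = 6371·arcsin(0.44209·sin(39.775°)) = 1826.877 km
|dₓₜ| = 1826.877 km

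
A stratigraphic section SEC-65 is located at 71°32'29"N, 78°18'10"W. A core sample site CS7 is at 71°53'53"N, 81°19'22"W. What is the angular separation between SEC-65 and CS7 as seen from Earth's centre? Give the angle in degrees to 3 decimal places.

1.012°

SEC-65: φ = +71.54139°, λ = -78.30278°
CS7: φ = +71.89806°, λ = -81.32278°
Δφ = 0.3567°,  Δλ = -3.0200°
a = sin²(Δφ/2) + cos φ₁ cos φ₂ sin²(Δλ/2) = 0.000078
c = 2·arcsin(√a) = 0.017664 rad = 1.0121°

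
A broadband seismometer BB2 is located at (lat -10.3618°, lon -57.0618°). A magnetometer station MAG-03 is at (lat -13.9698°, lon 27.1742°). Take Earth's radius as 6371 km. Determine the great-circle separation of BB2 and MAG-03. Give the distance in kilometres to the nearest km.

Δφ = -3.6080°,  Δλ = 84.2360°
a = sin²(Δφ/2) + cos φ₁ cos φ₂ sin²(Δλ/2) = 0.430354
c = 2·arcsin(√a) = 1.431050 rad = 81.9931°
d = R·c = 6371 × 1.431050 = 9117.2 km

9117 km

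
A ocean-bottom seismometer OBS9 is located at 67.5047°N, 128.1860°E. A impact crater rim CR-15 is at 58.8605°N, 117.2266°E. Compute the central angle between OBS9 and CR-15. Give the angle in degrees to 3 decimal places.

9.926°

Δφ = -8.6442°,  Δλ = -10.9594°
a = sin²(Δφ/2) + cos φ₁ cos φ₂ sin²(Δλ/2) = 0.007484
c = 2·arcsin(√a) = 0.173235 rad = 9.9256°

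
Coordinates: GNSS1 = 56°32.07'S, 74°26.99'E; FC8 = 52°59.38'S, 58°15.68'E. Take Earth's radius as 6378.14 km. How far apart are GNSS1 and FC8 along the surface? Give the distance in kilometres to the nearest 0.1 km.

GNSS1: φ = -56.53450°, λ = +74.44983°
FC8: φ = -52.98967°, λ = +58.26133°
Δφ = 3.5448°,  Δλ = -16.1885°
a = sin²(Δφ/2) + cos φ₁ cos φ₂ sin²(Δλ/2) = 0.007537
c = 2·arcsin(√a) = 0.173856 rad = 9.9612°
d = R·c = 6378.14 × 0.173856 = 1108.9 km

1108.9 km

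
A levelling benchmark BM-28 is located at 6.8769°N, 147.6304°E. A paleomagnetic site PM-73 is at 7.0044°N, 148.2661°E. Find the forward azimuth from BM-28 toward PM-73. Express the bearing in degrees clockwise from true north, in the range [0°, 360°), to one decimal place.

Δλ = 0.6357°
y = sin Δλ · cos φ₂ = 0.011012
x = cos φ₁ sin φ₂ − sin φ₁ cos φ₂ cos Δλ = 0.002233
θ = atan2(y, x) = 78.5390° → 78.5390° (mod 360°)

78.5°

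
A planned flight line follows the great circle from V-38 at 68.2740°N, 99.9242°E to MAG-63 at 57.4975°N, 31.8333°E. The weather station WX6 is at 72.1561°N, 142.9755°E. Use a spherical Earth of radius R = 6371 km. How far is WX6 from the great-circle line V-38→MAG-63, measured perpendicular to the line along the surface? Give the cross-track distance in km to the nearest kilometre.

δ₁₃ = central angle V-38→WX6 = 0.256972 rad  (haversine)
θ₁₃ = bearing V-38→WX6 = 55.392°,  θ₁₂ = bearing V-38→MAG-63 = 284.177°
dₓₜ = R·arcsin(sin δ₁₃ · sin(θ₁₃ − θ₁₂)) = 6371·arcsin(0.25415·sin(-228.785°)) = 1225.585 km
|dₓₜ| = 1225.585 km

1226 km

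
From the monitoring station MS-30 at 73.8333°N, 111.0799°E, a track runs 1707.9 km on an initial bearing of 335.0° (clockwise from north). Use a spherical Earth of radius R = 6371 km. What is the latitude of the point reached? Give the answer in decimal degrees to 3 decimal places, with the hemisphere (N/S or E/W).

δ = d/R = 1707.9/6371 = 0.268074 rad
φ₂ = arcsin(sin φ₁ cos δ + cos φ₁ sin δ cos θ)
   = arcsin(0.96046·0.96428 + 0.27843·0.26487·0.90631) = 83.21234°
λ₂ = λ₁ + atan2(sin θ sin δ cos φ₁, cos δ − sin φ₁ sin φ₂) = 39.79506°

83.212°N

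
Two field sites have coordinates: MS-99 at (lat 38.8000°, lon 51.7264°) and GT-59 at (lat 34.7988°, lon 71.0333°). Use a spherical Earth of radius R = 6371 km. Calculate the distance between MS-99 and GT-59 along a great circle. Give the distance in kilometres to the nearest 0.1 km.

Δφ = -4.0012°,  Δλ = 19.3069°
a = sin²(Δφ/2) + cos φ₁ cos φ₂ sin²(Δλ/2) = 0.019214
c = 2·arcsin(√a) = 0.278125 rad = 15.9354°
d = R·c = 6371 × 0.278125 = 1771.9 km

1771.9 km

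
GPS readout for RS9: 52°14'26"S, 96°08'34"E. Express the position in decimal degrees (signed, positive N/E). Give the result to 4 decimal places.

lat: 52.2406° S → -52.2406°
lon: 96.1428° E → +96.1428°

-52.2406°, +96.1428°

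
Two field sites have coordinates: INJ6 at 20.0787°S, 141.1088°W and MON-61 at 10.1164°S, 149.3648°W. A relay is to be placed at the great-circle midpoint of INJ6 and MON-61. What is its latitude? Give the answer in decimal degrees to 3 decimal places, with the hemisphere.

15.135°S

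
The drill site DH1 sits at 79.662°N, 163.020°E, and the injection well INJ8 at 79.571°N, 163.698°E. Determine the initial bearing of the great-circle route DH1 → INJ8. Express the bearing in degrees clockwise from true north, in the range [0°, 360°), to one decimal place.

Δλ = 0.6780°
y = sin Δλ · cos φ₂ = 0.002142
x = cos φ₁ sin φ₂ − sin φ₁ cos φ₂ cos Δλ = -0.001576
θ = atan2(y, x) = 126.3406° → 126.3406° (mod 360°)

126.3°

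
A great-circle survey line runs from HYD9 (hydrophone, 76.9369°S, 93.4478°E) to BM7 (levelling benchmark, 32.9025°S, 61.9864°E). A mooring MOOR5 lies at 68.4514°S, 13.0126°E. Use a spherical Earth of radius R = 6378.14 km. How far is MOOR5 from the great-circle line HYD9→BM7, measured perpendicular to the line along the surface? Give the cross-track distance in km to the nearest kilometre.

δ₁₃ = central angle HYD9→MOOR5 = 0.403147 rad  (haversine)
θ₁₃ = bearing HYD9→MOOR5 = 247.398°,  θ₁₂ = bearing HYD9→BM7 = 322.682°
dₓₜ = R·arcsin(sin δ₁₃ · sin(θ₁₃ − θ₁₂)) = 6378.14·arcsin(0.39231·sin(-75.284°)) = -2482.352 km
|dₓₜ| = 2482.352 km

2482 km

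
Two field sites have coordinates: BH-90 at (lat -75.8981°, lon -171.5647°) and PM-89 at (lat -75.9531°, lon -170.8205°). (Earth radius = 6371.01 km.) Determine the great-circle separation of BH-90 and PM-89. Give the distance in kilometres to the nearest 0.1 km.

Δφ = -0.0550°,  Δλ = 0.7442°
a = sin²(Δφ/2) + cos φ₁ cos φ₂ sin²(Δλ/2) = 0.000003
c = 2·arcsin(√a) = 0.003301 rad = 0.1891°
d = R·c = 6371.01 × 0.003301 = 21.0 km

21.0 km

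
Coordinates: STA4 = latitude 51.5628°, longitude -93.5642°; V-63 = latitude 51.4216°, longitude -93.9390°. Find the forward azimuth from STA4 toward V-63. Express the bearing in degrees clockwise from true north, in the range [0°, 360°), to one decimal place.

239.0°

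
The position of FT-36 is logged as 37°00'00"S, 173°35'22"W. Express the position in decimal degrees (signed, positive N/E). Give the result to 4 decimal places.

lat: 37.0000° S → -37.0000°
lon: 173.5894° W → -173.5894°

-37.0000°, -173.5894°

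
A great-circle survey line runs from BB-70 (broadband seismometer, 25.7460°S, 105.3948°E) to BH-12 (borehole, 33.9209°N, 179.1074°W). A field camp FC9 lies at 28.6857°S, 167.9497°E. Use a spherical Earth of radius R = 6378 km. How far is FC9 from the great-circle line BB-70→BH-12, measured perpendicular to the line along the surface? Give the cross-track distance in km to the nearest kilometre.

δ₁₃ = central angle BB-70→FC9 = 0.961004 rad  (haversine)
θ₁₃ = bearing BB-70→FC9 = 108.250°,  θ₁₂ = bearing BB-70→BH-12 = 53.571°
dₓₜ = R·arcsin(sin δ₁₃ · sin(θ₁₃ − θ₁₂)) = 6378·arcsin(0.81977·sin(54.678°)) = 4673.033 km
|dₓₜ| = 4673.033 km

4673 km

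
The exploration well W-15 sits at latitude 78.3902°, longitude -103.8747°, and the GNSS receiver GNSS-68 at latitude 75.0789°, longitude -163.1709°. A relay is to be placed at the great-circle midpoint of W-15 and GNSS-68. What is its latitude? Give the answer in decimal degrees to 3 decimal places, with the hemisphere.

Bx = cos φ₂ cos Δλ = 0.131474,  By = cos φ₂ sin Δλ = -0.221393
φₘ = atan2(sin φ₁ + sin φ₂, √((cos φ₁ + Bx)² + By²)) = 78.39361°
λₘ = λ₁ + atan2(By, cos φ₁ + Bx) = -137.51475°

78.394°N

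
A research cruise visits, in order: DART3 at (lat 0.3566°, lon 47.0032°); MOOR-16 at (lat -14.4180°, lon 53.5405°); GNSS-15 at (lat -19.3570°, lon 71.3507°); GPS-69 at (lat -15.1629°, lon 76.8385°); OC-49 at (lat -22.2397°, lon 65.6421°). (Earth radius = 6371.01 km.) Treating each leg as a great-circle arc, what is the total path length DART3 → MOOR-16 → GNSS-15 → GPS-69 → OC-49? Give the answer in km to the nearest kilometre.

5928 km

DART3→MOOR-16: c = 0.281502 rad, d = 1793.45 km
MOOR-16→GNSS-15: c = 0.309470 rad, d = 1971.64 km
GNSS-15→GPS-69: c = 0.117129 rad, d = 746.23 km
GPS-69→OC-49: c = 0.222366 rad, d = 1416.69 km
Total = 1793.45 + 1971.64 + 746.23 + 1416.69 = 5928.01 km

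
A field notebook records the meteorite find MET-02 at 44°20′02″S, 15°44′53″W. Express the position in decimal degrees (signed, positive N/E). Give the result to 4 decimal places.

-44.3339°, -15.7481°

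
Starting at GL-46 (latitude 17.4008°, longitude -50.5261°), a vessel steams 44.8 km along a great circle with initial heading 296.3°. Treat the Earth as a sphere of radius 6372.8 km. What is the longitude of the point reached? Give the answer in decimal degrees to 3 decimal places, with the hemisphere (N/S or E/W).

50.905°W

δ = d/R = 44.8/6372.8 = 0.007030 rad
φ₂ = arcsin(sin φ₁ cos δ + cos φ₁ sin δ cos θ)
   = arcsin(0.29905·0.99998 + 0.95424·0.00703·0.44307) = 17.57890°
λ₂ = λ₁ + atan2(sin θ sin δ cos φ₁, cos δ − sin φ₁ sin φ₂) = -50.90488°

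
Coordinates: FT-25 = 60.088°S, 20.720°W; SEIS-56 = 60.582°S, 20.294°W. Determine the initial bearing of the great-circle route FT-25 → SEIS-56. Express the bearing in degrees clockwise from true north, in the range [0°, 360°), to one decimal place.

Δλ = 0.4260°
y = sin Δλ · cos φ₂ = 0.003652
x = cos φ₁ sin φ₂ − sin φ₁ cos φ₂ cos Δλ = -0.008634
θ = atan2(y, x) = 157.0721° → 157.0721° (mod 360°)

157.1°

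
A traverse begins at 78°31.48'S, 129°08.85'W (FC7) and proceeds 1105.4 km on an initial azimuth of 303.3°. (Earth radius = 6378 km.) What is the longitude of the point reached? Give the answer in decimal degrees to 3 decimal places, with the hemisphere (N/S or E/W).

FC7: φ = -78.52467°, λ = -129.14750°
δ = d/R = 1105.4/6378 = 0.173315 rad
φ₂ = arcsin(sin φ₁ cos δ + cos φ₁ sin δ cos θ)
   = arcsin(-0.98001·0.98502 + 0.19895·0.17245·0.54902) = -71.17219°
λ₂ = λ₁ + atan2(sin θ sin δ cos φ₁, cos δ − sin φ₁ sin φ₂) = -155.67412°

155.674°W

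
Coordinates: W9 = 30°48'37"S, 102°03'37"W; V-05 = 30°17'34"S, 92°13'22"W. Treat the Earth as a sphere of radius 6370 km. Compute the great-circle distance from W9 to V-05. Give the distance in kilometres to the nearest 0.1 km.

943.3 km

W9: φ = -30.81028°, λ = -102.06028°
V-05: φ = -30.29278°, λ = -92.22278°
Δφ = 0.5175°,  Δλ = 9.8375°
a = sin²(Δφ/2) + cos φ₁ cos φ₂ sin²(Δλ/2) = 0.005473
c = 2·arcsin(√a) = 0.148088 rad = 8.4848°
d = R·c = 6370 × 0.148088 = 943.3 km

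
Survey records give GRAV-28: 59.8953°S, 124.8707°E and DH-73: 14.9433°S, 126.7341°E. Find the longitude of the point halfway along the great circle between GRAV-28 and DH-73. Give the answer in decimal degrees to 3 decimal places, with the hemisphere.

126.097°E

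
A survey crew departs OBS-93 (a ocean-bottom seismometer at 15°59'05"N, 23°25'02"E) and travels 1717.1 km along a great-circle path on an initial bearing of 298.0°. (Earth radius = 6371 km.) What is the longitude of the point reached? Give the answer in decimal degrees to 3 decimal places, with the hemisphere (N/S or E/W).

OBS-93: φ = +15.98472°, λ = +23.41722°
δ = d/R = 1717.1/6371 = 0.269518 rad
φ₂ = arcsin(sin φ₁ cos δ + cos φ₁ sin δ cos θ)
   = arcsin(0.27538·0.96390 + 0.96134·0.26627·0.46947) = 22.68168°
λ₂ = λ₁ + atan2(sin θ sin δ cos φ₁, cos δ − sin φ₁ sin φ₂) = 8.65512°

8.655°E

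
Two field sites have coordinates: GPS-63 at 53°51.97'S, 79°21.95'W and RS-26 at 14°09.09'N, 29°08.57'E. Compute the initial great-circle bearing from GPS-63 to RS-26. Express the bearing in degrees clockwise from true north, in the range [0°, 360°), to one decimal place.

96.5°

GPS-63: φ = -53.86617°, λ = -79.36583°
RS-26: φ = +14.15150°, λ = +29.14283°
Δλ = 108.5087°
y = sin Δλ · cos φ₂ = 0.919498
x = cos φ₁ sin φ₂ − sin φ₁ cos φ₂ cos Δλ = -0.104436
θ = atan2(y, x) = 96.4799° → 96.4799° (mod 360°)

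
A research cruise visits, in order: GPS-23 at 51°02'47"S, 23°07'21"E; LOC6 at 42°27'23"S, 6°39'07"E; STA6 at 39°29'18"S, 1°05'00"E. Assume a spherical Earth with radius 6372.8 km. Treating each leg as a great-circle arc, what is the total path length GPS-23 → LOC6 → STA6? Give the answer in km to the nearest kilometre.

GPS-23: φ = -51.04639°, λ = +23.12250°
LOC6: φ = -42.45639°, λ = +6.65194°
STA6: φ = -39.48833°, λ = +1.08333°
GPS-23→LOC6: c = 0.246596 rad, d = 1571.51 km
LOC6→STA6: c = 0.089792 rad, d = 572.23 km
Total = 1571.51 + 572.23 = 2143.73 km

2144 km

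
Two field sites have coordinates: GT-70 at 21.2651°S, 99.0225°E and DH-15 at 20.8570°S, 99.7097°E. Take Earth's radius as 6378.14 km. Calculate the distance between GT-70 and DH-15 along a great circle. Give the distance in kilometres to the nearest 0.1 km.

Δφ = 0.4081°,  Δλ = 0.6872°
a = sin²(Δφ/2) + cos φ₁ cos φ₂ sin²(Δλ/2) = 0.000044
c = 2·arcsin(√a) = 0.013267 rad = 0.7601°
d = R·c = 6378.14 × 0.013267 = 84.6 km

84.6 km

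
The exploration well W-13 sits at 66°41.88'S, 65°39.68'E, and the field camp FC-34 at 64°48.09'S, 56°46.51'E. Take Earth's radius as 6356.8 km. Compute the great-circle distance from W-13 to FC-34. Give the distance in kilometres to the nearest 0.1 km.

455.8 km

W-13: φ = -66.69800°, λ = +65.66133°
FC-34: φ = -64.80150°, λ = +56.77517°
Δφ = 1.8965°,  Δλ = -8.8862°
a = sin²(Δφ/2) + cos φ₁ cos φ₂ sin²(Δλ/2) = 0.001285
c = 2·arcsin(√a) = 0.071699 rad = 4.1080°
d = R·c = 6356.8 × 0.071699 = 455.8 km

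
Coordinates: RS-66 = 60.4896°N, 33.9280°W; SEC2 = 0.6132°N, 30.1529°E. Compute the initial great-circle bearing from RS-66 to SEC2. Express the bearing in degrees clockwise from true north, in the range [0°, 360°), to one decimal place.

112.6°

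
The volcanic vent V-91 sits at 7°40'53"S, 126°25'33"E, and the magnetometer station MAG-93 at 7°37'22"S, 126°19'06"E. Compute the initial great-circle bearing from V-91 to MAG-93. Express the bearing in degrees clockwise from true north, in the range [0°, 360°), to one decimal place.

298.8°

V-91: φ = -7.68139°, λ = +126.42583°
MAG-93: φ = -7.62278°, λ = +126.31833°
Δλ = -0.1075°
y = sin Δλ · cos φ₂ = -0.001860
x = cos φ₁ sin φ₂ − sin φ₁ cos φ₂ cos Δλ = 0.001023
θ = atan2(y, x) = -61.1912° → 298.8088° (mod 360°)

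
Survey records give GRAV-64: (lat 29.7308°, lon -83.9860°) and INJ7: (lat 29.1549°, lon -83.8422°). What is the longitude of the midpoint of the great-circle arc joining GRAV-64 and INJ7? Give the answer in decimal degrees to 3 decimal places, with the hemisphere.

83.914°W

Bx = cos φ₂ cos Δλ = 0.873303,  By = cos φ₂ sin Δλ = 0.002192
φₘ = atan2(sin φ₁ + sin φ₂, √((cos φ₁ + Bx)² + By²)) = 29.44287°
λₘ = λ₁ + atan2(By, cos φ₁ + Bx) = -83.91390°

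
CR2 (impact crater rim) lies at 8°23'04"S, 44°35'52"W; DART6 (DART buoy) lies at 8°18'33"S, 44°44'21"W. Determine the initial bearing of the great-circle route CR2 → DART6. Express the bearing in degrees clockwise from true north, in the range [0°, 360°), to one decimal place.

298.3°

CR2: φ = -8.38444°, λ = -44.59778°
DART6: φ = -8.30917°, λ = -44.73917°
Δλ = -0.1414°
y = sin Δλ · cos φ₂ = -0.002442
x = cos φ₁ sin φ₂ − sin φ₁ cos φ₂ cos Δλ = 0.001313
θ = atan2(y, x) = -61.7248° → 298.2752° (mod 360°)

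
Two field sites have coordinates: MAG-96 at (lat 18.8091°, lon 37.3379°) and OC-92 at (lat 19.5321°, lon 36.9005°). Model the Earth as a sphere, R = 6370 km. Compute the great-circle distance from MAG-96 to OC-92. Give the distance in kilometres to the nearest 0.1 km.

92.6 km

Δφ = 0.7230°,  Δλ = -0.4374°
a = sin²(Δφ/2) + cos φ₁ cos φ₂ sin²(Δλ/2) = 0.000053
c = 2·arcsin(√a) = 0.014534 rad = 0.8327°
d = R·c = 6370 × 0.014534 = 92.6 km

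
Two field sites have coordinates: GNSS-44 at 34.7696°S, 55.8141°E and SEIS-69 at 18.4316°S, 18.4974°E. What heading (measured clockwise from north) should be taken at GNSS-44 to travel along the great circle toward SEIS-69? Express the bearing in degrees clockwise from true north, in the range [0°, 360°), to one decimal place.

286.5°

Δλ = -37.3167°
y = sin Δλ · cos φ₂ = -0.575122
x = cos φ₁ sin φ₂ − sin φ₁ cos φ₂ cos Δλ = 0.170554
θ = atan2(y, x) = -73.4821° → 286.5179° (mod 360°)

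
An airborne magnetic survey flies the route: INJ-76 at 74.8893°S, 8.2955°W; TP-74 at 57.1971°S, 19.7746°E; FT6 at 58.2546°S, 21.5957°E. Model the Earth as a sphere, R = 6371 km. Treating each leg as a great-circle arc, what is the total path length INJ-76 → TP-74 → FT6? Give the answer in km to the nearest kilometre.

INJ-76→TP-74: c = 0.359449 rad, d = 2290.05 km
TP-74→FT6: c = 0.025072 rad, d = 159.73 km
Total = 2290.05 + 159.73 = 2449.78 km

2450 km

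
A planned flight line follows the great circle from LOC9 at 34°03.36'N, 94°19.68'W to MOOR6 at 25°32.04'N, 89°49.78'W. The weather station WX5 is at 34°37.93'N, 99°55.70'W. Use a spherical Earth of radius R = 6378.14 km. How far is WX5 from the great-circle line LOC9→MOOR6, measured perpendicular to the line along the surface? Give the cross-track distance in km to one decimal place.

427.6 km

LOC9: φ = +34.05600°, λ = -94.32800°
MOOR6: φ = +25.53400°, λ = -89.82967°
WX5: φ = +34.63217°, λ = -99.92833°
δ₁₃ = central angle LOC9→WX5 = 0.081317 rad  (haversine)
θ₁₃ = bearing LOC9→WX5 = 278.678°,  θ₁₂ = bearing LOC9→MOOR6 = 154.236°
dₓₜ = R·arcsin(sin δ₁₃ · sin(θ₁₃ − θ₁₂)) = 6378.14·arcsin(0.08123·sin(124.441°)) = 427.585 km
|dₓₜ| = 427.585 km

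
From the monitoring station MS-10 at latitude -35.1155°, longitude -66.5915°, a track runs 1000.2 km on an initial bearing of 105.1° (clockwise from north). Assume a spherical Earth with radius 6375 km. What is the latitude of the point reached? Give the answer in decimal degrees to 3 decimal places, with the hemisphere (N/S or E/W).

δ = d/R = 1000.2/6375 = 0.156894 rad
φ₂ = arcsin(sin φ₁ cos δ + cos φ₁ sin δ cos θ)
   = arcsin(-0.57523·0.98772 + 0.81799·0.15625·-0.26050) = -36.97432°
λ₂ = λ₁ + atan2(sin θ sin δ cos φ₁, cos δ − sin φ₁ sin φ₂) = -55.70706°

36.974°S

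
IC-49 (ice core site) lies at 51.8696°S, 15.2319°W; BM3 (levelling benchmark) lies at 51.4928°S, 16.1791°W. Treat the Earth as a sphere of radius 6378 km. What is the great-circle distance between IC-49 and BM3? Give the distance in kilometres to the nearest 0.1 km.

77.7 km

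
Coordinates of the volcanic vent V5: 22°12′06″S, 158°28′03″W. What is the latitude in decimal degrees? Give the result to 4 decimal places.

22.2017°S

22° + 12′/60 + 6″/3600 = 22 + 0.20000 + 0.00167 = 22.2017°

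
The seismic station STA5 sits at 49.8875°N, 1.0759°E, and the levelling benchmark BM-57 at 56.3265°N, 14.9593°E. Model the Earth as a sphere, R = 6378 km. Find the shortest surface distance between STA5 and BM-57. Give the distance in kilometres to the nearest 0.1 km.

1168.8 km

Δφ = 6.4390°,  Δλ = 13.8834°
a = sin²(Δφ/2) + cos φ₁ cos φ₂ sin²(Δλ/2) = 0.008372
c = 2·arcsin(√a) = 0.183256 rad = 10.4998°
d = R·c = 6378 × 0.183256 = 1168.8 km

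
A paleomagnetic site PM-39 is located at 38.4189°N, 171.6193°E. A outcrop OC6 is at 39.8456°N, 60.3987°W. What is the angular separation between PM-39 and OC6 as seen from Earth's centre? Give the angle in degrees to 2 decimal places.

Δφ = 1.4267°,  Δλ = 127.9820°
a = sin²(Δφ/2) + cos φ₁ cos φ₂ sin²(Δλ/2) = 0.486025
c = 2·arcsin(√a) = 1.542842 rad = 88.3983°

88.40°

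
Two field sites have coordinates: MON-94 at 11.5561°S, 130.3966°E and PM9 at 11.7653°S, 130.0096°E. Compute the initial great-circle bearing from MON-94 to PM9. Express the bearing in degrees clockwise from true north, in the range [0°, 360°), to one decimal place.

241.1°

Δλ = -0.3870°
y = sin Δλ · cos φ₂ = -0.006612
x = cos φ₁ sin φ₂ − sin φ₁ cos φ₂ cos Δλ = -0.003656
θ = atan2(y, x) = -118.9359° → 241.0641° (mod 360°)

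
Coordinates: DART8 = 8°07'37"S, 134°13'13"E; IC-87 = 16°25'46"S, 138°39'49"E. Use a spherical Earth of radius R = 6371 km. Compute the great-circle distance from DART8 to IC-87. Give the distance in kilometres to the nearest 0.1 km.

DART8: φ = -8.12694°, λ = +134.22028°
IC-87: φ = -16.42944°, λ = +138.66361°
Δφ = -8.3025°,  Δλ = 4.4433°
a = sin²(Δφ/2) + cos φ₁ cos φ₂ sin²(Δλ/2) = 0.006667
c = 2·arcsin(√a) = 0.163488 rad = 9.3672°
d = R·c = 6371 × 0.163488 = 1041.6 km

1041.6 km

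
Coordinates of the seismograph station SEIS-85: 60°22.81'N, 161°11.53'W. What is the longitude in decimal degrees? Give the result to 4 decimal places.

161° + 11.53′/60 = 161 + 0.19217 = 161.1922°

161.1922°W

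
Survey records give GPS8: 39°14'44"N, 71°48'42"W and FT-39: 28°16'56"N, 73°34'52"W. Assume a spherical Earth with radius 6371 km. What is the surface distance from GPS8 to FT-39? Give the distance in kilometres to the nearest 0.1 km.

GPS8: φ = +39.24556°, λ = -71.81167°
FT-39: φ = +28.28222°, λ = -73.58111°
Δφ = -10.9633°,  Δλ = -1.7694°
a = sin²(Δφ/2) + cos φ₁ cos φ₂ sin²(Δλ/2) = 0.009288
c = 2·arcsin(√a) = 0.193049 rad = 11.0609°
d = R·c = 6371 × 0.193049 = 1229.9 km

1229.9 km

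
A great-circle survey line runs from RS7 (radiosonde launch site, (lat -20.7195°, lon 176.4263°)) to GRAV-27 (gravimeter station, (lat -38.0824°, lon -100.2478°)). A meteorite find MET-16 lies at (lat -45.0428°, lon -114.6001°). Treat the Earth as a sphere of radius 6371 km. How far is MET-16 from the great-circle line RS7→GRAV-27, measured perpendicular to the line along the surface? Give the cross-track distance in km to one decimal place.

590.5 km

δ₁₃ = central angle RS7→MET-16 = 1.061597 rad  (haversine)
θ₁₃ = bearing RS7→MET-16 = 130.943°,  θ₁₂ = bearing RS7→GRAV-27 = 124.858°
dₓₜ = R·arcsin(sin δ₁₃ · sin(θ₁₃ − θ₁₂)) = 6371·arcsin(0.87313·sin(6.085°)) = 590.516 km
|dₓₜ| = 590.516 km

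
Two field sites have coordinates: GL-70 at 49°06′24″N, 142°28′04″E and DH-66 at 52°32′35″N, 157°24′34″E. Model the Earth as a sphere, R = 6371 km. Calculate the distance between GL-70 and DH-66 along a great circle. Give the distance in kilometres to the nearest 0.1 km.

GL-70: φ = +49.10667°, λ = +142.46778°
DH-66: φ = +52.54306°, λ = +157.40944°
Δφ = 3.4364°,  Δλ = 14.9417°
a = sin²(Δφ/2) + cos φ₁ cos φ₂ sin²(Δλ/2) = 0.007630
c = 2·arcsin(√a) = 0.174920 rad = 10.0222°
d = R·c = 6371 × 0.174920 = 1114.4 km

1114.4 km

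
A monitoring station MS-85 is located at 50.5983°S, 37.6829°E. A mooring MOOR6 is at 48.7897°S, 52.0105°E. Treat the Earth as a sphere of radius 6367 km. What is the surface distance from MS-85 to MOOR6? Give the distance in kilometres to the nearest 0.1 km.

1047.6 km

Δφ = 1.8086°,  Δλ = 14.3276°
a = sin²(Δφ/2) + cos φ₁ cos φ₂ sin²(Δλ/2) = 0.006753
c = 2·arcsin(√a) = 0.164535 rad = 9.4271°
d = R·c = 6367 × 0.164535 = 1047.6 km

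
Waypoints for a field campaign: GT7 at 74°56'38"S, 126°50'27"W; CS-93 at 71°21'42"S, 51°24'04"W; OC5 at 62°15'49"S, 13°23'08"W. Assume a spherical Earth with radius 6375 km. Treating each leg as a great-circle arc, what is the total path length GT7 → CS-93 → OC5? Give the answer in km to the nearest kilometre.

GT7: φ = -74.94389°, λ = -126.84083°
CS-93: φ = -71.36167°, λ = -51.40111°
OC5: φ = -62.26361°, λ = -13.38556°
GT7→CS-93: c = 0.359997 rad, d = 2294.98 km
CS-93→OC5: c = 0.298213 rad, d = 1901.11 km
Total = 2294.98 + 1901.11 = 4196.09 km

4196 km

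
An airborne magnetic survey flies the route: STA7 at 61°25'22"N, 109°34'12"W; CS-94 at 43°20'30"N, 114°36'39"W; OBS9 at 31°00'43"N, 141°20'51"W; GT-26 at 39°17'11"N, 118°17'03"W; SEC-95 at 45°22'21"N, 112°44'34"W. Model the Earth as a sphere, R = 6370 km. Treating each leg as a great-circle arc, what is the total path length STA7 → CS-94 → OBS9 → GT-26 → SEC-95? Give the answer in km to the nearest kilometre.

7853 km

STA7: φ = +61.42278°, λ = -109.57000°
CS-94: φ = +43.34167°, λ = -114.61083°
OBS9: φ = +31.01194°, λ = -141.34750°
GT-26: φ = +39.28639°, λ = -118.28417°
SEC-95: φ = +45.37250°, λ = -112.74278°
STA7→CS-94: c = 0.319882 rad, d = 2037.65 km
CS-94→OBS9: c = 0.426807 rad, d = 2718.76 km
OBS9→GT-26: c = 0.358085 rad, d = 2281.00 km
GT-26→SEC-95: c = 0.127973 rad, d = 815.18 km
Total = 2037.65 + 2718.76 + 2281.00 + 815.18 = 7852.60 km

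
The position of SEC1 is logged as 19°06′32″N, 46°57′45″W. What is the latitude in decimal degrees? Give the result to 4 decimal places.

19.1089°N

19° + 6′/60 + 32″/3600 = 19 + 0.10000 + 0.00889 = 19.1089°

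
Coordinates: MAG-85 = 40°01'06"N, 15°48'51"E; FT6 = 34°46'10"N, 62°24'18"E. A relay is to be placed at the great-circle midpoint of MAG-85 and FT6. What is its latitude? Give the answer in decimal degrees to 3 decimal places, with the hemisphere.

39.765°N

MAG-85: φ = +40.01833°, λ = +15.81417°
FT6: φ = +34.76944°, λ = +62.40500°
Bx = cos φ₂ cos Δλ = 0.564506,  By = cos φ₂ sin Δλ = 0.596757
φₘ = atan2(sin φ₁ + sin φ₂, √((cos φ₁ + Bx)² + By²)) = 39.76518°
λₘ = λ₁ + atan2(By, cos φ₁ + Bx) = 39.97389°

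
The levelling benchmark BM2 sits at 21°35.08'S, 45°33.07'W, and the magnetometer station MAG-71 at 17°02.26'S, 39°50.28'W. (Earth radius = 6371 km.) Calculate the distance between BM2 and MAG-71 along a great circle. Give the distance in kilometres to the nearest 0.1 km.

784.1 km

BM2: φ = -21.58467°, λ = -45.55117°
MAG-71: φ = -17.03767°, λ = -39.83800°
Δφ = 4.5470°,  Δλ = 5.7132°
a = sin²(Δφ/2) + cos φ₁ cos φ₂ sin²(Δλ/2) = 0.003782
c = 2·arcsin(√a) = 0.123070 rad = 7.0514°
d = R·c = 6371 × 0.123070 = 784.1 km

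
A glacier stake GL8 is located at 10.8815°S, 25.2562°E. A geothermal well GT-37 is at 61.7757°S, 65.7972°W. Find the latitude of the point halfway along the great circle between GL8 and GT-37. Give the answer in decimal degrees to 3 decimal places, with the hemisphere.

44.675°S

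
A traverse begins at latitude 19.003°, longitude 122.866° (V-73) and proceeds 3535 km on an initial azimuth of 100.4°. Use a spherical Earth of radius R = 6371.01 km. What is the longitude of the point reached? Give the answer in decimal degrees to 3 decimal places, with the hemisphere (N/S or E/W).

δ = d/R = 3535/6371.01 = 0.554857 rad
φ₂ = arcsin(sin φ₁ cos δ + cos φ₁ sin δ cos θ)
   = arcsin(0.32562·0.84998 + 0.94550·0.52682·-0.18052) = 10.76893°
λ₂ = λ₁ + atan2(sin θ sin δ cos φ₁, cos δ − sin φ₁ sin φ₂) = 154.69973°

154.700°E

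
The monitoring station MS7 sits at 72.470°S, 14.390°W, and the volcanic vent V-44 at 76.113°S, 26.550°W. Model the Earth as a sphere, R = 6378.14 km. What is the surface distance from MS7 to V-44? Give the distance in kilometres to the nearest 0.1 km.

544.6 km

Δφ = -3.6430°,  Δλ = -12.1600°
a = sin²(Δφ/2) + cos φ₁ cos φ₂ sin²(Δλ/2) = 0.001821
c = 2·arcsin(√a) = 0.085380 rad = 4.8919°
d = R·c = 6378.14 × 0.085380 = 544.6 km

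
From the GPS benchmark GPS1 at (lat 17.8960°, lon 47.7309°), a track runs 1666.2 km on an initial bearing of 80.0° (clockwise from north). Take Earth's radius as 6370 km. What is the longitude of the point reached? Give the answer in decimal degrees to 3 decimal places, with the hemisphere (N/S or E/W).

δ = d/R = 1666.2/6370 = 0.261570 rad
φ₂ = arcsin(sin φ₁ cos δ + cos φ₁ sin δ cos θ)
   = arcsin(0.30729·0.96599 + 0.95162·0.25860·0.17365) = 19.85068°
λ₂ = λ₁ + atan2(sin θ sin δ cos φ₁, cos δ − sin φ₁ sin φ₂) = 63.44021°

63.440°E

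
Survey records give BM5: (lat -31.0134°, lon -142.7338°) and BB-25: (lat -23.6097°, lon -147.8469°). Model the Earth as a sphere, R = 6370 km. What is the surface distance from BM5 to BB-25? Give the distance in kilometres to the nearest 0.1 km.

965.4 km

Δφ = 7.4037°,  Δλ = -5.1131°
a = sin²(Δφ/2) + cos φ₁ cos φ₂ sin²(Δλ/2) = 0.005731
c = 2·arcsin(√a) = 0.151553 rad = 8.6833°
d = R·c = 6370 × 0.151553 = 965.4 km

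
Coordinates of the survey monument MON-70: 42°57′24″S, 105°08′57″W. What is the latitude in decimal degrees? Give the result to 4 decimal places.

42.9567°S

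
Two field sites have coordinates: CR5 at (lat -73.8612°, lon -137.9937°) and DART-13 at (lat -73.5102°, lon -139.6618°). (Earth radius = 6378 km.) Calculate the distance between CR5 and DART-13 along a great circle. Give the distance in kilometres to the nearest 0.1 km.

65.2 km

Δφ = 0.3510°,  Δλ = -1.6681°
a = sin²(Δφ/2) + cos φ₁ cos φ₂ sin²(Δλ/2) = 0.000026
c = 2·arcsin(√a) = 0.010218 rad = 0.5854°
d = R·c = 6378 × 0.010218 = 65.2 km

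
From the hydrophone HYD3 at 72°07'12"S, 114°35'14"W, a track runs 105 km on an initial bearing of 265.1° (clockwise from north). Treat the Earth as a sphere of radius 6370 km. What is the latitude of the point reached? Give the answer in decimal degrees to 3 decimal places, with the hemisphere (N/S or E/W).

HYD3: φ = -72.12000°, λ = -114.58722°
δ = d/R = 105/6370 = 0.016484 rad
φ₂ = arcsin(sin φ₁ cos δ + cos φ₁ sin δ cos θ)
   = arcsin(-0.95170·0.99986 + 0.30702·0.01648·-0.08542) = -72.17663°
λ₂ = λ₁ + atan2(sin θ sin δ cos φ₁, cos δ − sin φ₁ sin φ₂) = -117.66283°

72.177°S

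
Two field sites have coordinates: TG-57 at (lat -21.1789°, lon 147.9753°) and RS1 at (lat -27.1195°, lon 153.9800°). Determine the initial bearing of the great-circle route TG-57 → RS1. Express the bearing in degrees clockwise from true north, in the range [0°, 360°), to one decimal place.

138.5°

Δλ = 6.0047°
y = sin Δλ · cos φ₂ = 0.093109
x = cos φ₁ sin φ₂ − sin φ₁ cos φ₂ cos Δλ = -0.105262
θ = atan2(y, x) = 138.5057° → 138.5057° (mod 360°)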